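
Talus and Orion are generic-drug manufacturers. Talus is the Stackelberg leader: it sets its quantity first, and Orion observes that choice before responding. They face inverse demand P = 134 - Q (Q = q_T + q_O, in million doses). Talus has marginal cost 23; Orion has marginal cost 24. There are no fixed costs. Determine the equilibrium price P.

Solve by backward induction. Given q_T, the follower Orion maximises π_O = (134 - q_T - q_O)q_O - 24q_O.
∂π_O/∂q_O = 110 - q_T - 2q_O = 0 gives the reaction function q_O = (110 - q_T)/2.
The leader anticipates this reaction. Substituting into P = 134 - Q gives P = 79 - (1/2)q_T, so π_T = (79 - (1/2)q_T)q_T - 23q_T.
Leader FOC: 56 - q_T = 0, so q_T = 56.
Then q_O = (110 - 56)/2 = 27.
Total output Q = 83, so price P = 134 - 83 = 51.

51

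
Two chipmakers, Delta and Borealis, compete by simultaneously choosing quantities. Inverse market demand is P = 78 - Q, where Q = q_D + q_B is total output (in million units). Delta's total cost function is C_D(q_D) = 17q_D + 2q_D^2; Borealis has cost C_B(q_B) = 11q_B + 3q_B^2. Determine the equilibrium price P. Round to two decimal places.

61.79

Delta's profit: π_D = (78 - Q)q_D - (17q_D + 2q_D²). Setting ∂π_D/∂q_D = 0: 61 - 6q_D - (q_B) = 0.
Borealis's profit: π_B = (78 - Q)q_B - (11q_B + 3q_B²). Setting ∂π_B/∂q_B = 0: 67 - 8q_B - (q_D) = 0.
Best responses: q_D = (61 - q_B)/6, q_B = (67 - q_D)/8.
Substituting one into the other gives q_D = 421/47 and q_B = 341/47.
Total output Q = 762/47, so price P = 78 - 762/47 = 61.7872.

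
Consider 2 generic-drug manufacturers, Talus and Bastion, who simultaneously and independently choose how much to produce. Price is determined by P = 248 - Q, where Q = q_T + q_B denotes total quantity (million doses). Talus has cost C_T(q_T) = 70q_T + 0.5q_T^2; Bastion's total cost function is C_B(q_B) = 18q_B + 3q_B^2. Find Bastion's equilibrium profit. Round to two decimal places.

1982.19

Talus's profit: π_T = (248 - Q)q_T - (70q_T + (1/2)q_T²). Setting ∂π_T/∂q_T = 0: 178 - 3q_T - (q_B) = 0.
Bastion's first-order condition: 230 - 8q_B - (q_T) = 0.
Best responses: q_T = (178 - q_B)/3, q_B = (230 - q_T)/8.
Substituting one into the other gives q_T = 1194/23 and q_B = 512/23.
Price P = 248 - 1706/23 = 173.8261.
Bastion's profit: 173.8261·(512/23) - 18·(512/23) - 3(512/23)² = 1982.1853.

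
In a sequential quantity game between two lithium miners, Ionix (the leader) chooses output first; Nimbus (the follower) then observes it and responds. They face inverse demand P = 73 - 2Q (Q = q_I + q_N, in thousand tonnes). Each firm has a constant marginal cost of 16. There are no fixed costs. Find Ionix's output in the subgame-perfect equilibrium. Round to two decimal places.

The follower Nimbus best-responds to any q_I: π_N = (73 - 2Q)q_N - 16q_N.
∂π_N/∂q_N = 57 - 2q_I - 4q_N = 0 gives the reaction function q_N = (57 - 2q_I)/4.
Ionix substitutes q_N(q_I) into its own profit: π_I = q_I(73 - 2q_I - (57 - 2q_I)/2) - 16q_I = (89/2 - q_I)q_I - 16q_I.
Leader FOC: 57/2 - 2q_I = 0, so q_I = 57/4.
Then q_N = (57 - 2·(57/4))/4 = 57/8.

14.25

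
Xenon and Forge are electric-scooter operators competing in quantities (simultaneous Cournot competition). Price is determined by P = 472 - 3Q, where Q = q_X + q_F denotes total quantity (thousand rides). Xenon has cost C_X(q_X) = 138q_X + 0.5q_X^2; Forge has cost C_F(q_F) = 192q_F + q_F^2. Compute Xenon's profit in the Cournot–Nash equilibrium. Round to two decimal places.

5317.69

Xenon's profit: π_X = (472 - 3Q)q_X - (138q_X + (1/2)q_X²). Setting ∂π_X/∂q_X = 0: 334 - 7q_X - 3(q_F) = 0.
Forge's first-order condition: 280 - 8q_F - 3(q_X) = 0.
Best responses: q_X = (334 - 3q_F)/7, q_F = (280 - 3q_X)/8.
Solving the pair: q_X = 1832/47, q_F = 958/47.
Price P = 472 - 3·59.3617 = 293.9149.
Xenon's profit: 293.9149·(1832/47) - 138·(1832/47) - (1/2)(1832/47)² = 5317.6931.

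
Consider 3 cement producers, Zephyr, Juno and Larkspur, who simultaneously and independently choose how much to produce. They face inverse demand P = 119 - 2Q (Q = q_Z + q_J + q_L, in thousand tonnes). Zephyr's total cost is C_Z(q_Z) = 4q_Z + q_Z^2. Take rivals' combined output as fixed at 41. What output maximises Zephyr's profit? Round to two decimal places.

With rivals' combined output fixed at 41, Zephyr's profit is π_Z = (119 - 2·41 - 2q_Z)q_Z - (4q_Z + q_Z²) = (37 - 2q_Z)q_Z - (4q_Z + q_Z²).
∂π_Z/∂q_Z = 33 - 6q_Z = 0, so q_Z = 11/2.

5.50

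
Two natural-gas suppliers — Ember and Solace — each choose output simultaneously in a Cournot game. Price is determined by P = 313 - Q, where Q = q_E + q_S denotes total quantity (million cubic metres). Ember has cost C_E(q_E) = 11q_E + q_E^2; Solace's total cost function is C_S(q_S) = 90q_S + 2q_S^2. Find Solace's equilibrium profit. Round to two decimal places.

Ember's profit: π_E = (313 - Q)q_E - (11q_E + q_E²). Setting ∂π_E/∂q_E = 0: 302 - 4q_E - (q_S) = 0.
Solace's first-order condition: 223 - 6q_S - (q_E) = 0.
Best responses: q_E = (302 - q_S)/4, q_S = (223 - q_E)/6.
Substituting one into the other gives q_E = 1589/23 and q_S = 590/23.
Price P = 313 - 94.7391 = 218.2609.
Solace's profit: 218.2609·(590/23) - 90·(590/23) - 2(590/23)² = 1974.1021.

1974.10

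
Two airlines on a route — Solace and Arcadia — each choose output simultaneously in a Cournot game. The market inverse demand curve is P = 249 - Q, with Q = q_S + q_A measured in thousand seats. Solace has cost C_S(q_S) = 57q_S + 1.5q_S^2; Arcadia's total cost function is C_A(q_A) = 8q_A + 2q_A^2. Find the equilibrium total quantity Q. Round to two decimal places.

Solace's profit: π_S = (249 - Q)q_S - (57q_S + (3/2)q_S²). Setting ∂π_S/∂q_S = 0: 192 - 5q_S - (q_A) = 0.
Arcadia's first-order condition: 241 - 6q_A - (q_S) = 0.
Rearranging gives the reaction functions q_S = (192 - q_A)/5 and q_A = (241 - q_S)/6.
Solving the pair: q_S = 911/29, q_A = 1013/29.
Total output Q = 911/29 + 1013/29 = 1924/29.

66.34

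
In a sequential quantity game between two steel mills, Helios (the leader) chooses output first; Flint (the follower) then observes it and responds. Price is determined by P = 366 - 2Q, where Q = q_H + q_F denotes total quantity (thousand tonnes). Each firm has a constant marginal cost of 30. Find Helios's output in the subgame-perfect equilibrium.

Solve by backward induction. Given q_H, the follower Flint maximises π_F = (366 - 2q_H - 2q_F)q_F - 30q_F.
∂π_F/∂q_F = 336 - 2q_H - 4q_F = 0 gives the reaction function q_F = (336 - 2q_H)/4.
The leader anticipates this reaction. Substituting into P = 366 - 2Q gives P = 198 - q_H, so π_H = (198 - q_H)q_H - 30q_H.
Leader FOC: 168 - 2q_H = 0, so q_H = 84.
Then q_F = (336 - 2·84)/4 = 42.

84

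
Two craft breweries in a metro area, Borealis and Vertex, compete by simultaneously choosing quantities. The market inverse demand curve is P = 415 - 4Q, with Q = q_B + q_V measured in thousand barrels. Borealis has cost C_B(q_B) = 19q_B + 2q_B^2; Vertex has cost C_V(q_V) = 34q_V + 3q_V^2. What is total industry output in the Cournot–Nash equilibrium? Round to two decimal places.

Borealis's profit: π_B = (415 - 4Q)q_B - (19q_B + 2q_B²). Setting ∂π_B/∂q_B = 0: 396 - 12q_B - 4(q_V) = 0.
Vertex's profit: π_V = (415 - 4Q)q_V - (34q_V + 3q_V²). Setting ∂π_V/∂q_V = 0: 381 - 14q_V - 4(q_B) = 0.
Best responses: q_B = (396 - 4q_V)/12, q_V = (381 - 4q_B)/14.
Substituting one into the other gives q_B = 1005/38 and q_V = 747/38.
Total output Q = 1005/38 + 747/38 = 876/19.

46.11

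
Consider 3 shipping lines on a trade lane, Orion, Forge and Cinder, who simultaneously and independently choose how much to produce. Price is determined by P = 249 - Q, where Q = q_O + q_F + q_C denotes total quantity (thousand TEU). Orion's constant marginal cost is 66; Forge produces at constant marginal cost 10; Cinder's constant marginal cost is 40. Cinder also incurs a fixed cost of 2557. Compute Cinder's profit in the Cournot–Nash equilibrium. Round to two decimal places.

Orion's profit: π_O = (249 - Q)q_O - (66q_O). Setting ∂π_O/∂q_O = 0: 183 - 2q_O - (q_F + q_C) = 0.
Forge's first-order condition: 239 - 2q_F - (q_O + q_C) = 0.
Cinder's first-order condition: 209 - 2q_C - (q_O + q_F) = 0.
Summing all 3 equations gives 631 − 4Q = 0, hence Q = 631/4.
Back-substituting: q_O = (183 − 631/4) = 101/4, q_F = (239 − 631/4) = 325/4, q_C = (209 − 631/4) = 205/4.
Price P = 249 - 631/4 = 365/4.
Cinder's profit: (365/4 - 40)·(205/4) - 2557 = 1113/16.

69.56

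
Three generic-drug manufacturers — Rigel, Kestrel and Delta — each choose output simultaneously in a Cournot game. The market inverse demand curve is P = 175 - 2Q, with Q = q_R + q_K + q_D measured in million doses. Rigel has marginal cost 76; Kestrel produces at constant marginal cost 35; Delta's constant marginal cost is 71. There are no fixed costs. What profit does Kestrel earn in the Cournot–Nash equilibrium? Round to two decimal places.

1471.53

Rigel's profit: π_R = (175 - 2Q)q_R - (76q_R). Setting ∂π_R/∂q_R = 0: 99 - 4q_R - 2(q_K + q_D) = 0.
Kestrel's first-order condition: 140 - 4q_K - 2(q_R + q_D) = 0.
Delta's first-order condition: 104 - 4q_D - 2(q_R + q_K) = 0.
Adding the 3 first-order conditions: 343 − 8Q = 0, so Q = 343/8.
Back-substituting: q_R = (99 − 343/4)/2 = 53/8, q_K = (140 − 343/4)/2 = 217/8, q_D = (104 − 343/4)/2 = 73/8.
Price P = 175 - 2·(343/8) = 357/4.
Kestrel's profit: (357/4 - 35)·(217/8) = 1471.5313.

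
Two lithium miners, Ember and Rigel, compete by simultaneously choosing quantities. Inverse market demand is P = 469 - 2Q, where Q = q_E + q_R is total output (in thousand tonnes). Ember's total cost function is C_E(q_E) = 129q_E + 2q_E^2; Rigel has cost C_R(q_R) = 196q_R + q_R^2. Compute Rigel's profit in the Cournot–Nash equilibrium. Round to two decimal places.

Ember's profit: π_E = (469 - 2Q)q_E - (129q_E + 2q_E²). Setting ∂π_E/∂q_E = 0: 340 - 8q_E - 2(q_R) = 0.
Rigel's profit: π_R = (469 - 2Q)q_R - (196q_R + q_R²). Setting ∂π_R/∂q_R = 0: 273 - 6q_R - 2(q_E) = 0.
Best responses: q_E = (340 - 2q_R)/8, q_R = (273 - 2q_E)/6.
Solving the pair: q_E = 747/22, q_R = 376/11.
Price P = 469 - 2·(1499/22) = 332.7273.
Rigel's profit: 332.7273·(376/11) - 196·(376/11) - (376/11)² = 3505.1901.

3505.19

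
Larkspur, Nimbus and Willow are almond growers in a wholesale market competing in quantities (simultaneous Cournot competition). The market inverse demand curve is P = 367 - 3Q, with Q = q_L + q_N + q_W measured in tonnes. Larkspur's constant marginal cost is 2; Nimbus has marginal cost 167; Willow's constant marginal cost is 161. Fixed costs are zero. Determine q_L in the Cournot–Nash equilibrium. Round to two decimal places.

Larkspur's profit: π_L = (367 - 3Q)q_L - (2q_L). Setting ∂π_L/∂q_L = 0: 365 - 6q_L - 3(q_N + q_W) = 0.
Nimbus's profit: π_N = (367 - 3Q)q_N - (167q_N). Setting ∂π_N/∂q_N = 0: 200 - 6q_N - 3(q_L + q_W) = 0.
Willow's first-order condition: 206 - 6q_W - 3(q_L + q_N) = 0.
Adding the 3 conditions: 771 − 6Q − 6Q = 0, i.e. Q = 257/4.
Back-substituting: q_L = (365 − 771/4)/3 = 689/12, q_N = (200 − 771/4)/3 = 29/12, q_W = (206 − 771/4)/3 = 53/12.

57.42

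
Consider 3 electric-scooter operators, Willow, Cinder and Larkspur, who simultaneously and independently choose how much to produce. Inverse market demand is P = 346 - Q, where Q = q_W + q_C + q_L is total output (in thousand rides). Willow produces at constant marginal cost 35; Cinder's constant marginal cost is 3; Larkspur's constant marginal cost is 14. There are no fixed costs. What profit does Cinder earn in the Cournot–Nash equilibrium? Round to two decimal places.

Willow's profit: π_W = (346 - Q)q_W - (35q_W). Setting ∂π_W/∂q_W = 0: 311 - 2q_W - (q_C + q_L) = 0.
Cinder's first-order condition: 343 - 2q_C - (q_W + q_L) = 0.
Larkspur's first-order condition: 332 - 2q_L - (q_W + q_C) = 0.
Summing all 3 equations gives 986 − 4Q = 0, hence Q = 493/2.
Back-substituting: q_W = (311 − 493/2) = 129/2, q_C = (343 − 493/2) = 193/2, q_L = (332 − 493/2) = 171/2.
Price P = 346 - 493/2 = 199/2.
Cinder's profit: (199/2 - 3)·(193/2) = 9312.2500.

9312.25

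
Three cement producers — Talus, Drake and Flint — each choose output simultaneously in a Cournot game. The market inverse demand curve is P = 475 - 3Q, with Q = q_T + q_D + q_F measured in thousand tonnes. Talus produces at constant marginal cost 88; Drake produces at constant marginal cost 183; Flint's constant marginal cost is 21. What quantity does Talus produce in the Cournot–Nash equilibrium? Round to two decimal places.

Talus's profit: π_T = (475 - 3Q)q_T - (88q_T). Setting ∂π_T/∂q_T = 0: 387 - 6q_T - 3(q_D + q_F) = 0.
Drake's first-order condition: 292 - 6q_D - 3(q_T + q_F) = 0.
Flint's first-order condition: 454 - 6q_F - 3(q_T + q_D) = 0.
Adding the 3 conditions: 1133 − 6Q − 6Q = 0, i.e. Q = 1133/12.
Back-substituting: q_T = (387 − 1133/4)/3 = 415/12, q_D = (292 − 1133/4)/3 = 35/12, q_F = (454 − 1133/4)/3 = 683/12.

34.58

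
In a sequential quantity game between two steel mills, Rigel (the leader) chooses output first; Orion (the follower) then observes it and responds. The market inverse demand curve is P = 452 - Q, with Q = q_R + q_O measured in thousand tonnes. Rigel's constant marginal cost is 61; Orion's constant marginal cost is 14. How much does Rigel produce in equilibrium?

The follower Orion best-responds to any q_R: π_O = (452 - Q)q_O - 14q_O.
∂π_O/∂q_O = 438 - q_R - 2q_O = 0 gives the reaction function q_O = (438 - q_R)/2.
Rigel substitutes q_O(q_R) into its own profit: π_R = q_R(452 - q_R - (438 - q_R)/2) - 61q_R = (233 - (1/2)q_R)q_R - 61q_R.
Maximising: ∂π_R/∂q_R = 172 - q_R = 0, giving q_R = 172.
Then q_O = (438 - 172)/2 = 133.

172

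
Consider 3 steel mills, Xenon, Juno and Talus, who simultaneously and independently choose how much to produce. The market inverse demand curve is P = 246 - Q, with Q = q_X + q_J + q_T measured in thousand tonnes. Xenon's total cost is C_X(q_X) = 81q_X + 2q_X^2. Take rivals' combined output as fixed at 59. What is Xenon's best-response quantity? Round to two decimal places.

17.67

With rivals' combined output fixed at 59, Xenon's profit is π_X = (246 - 59 - q_X)q_X - (81q_X + 2q_X²) = (187 - q_X)q_X - (81q_X + 2q_X²).
∂π_X/∂q_X = 106 - 6q_X = 0, so q_X = 53/3.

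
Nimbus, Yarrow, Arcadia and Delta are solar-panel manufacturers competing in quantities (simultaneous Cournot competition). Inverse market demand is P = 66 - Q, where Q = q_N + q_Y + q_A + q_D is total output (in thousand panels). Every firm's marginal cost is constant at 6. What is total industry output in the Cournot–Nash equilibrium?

A representative firm's profit is π_i = q_i(66 - Q) - 6q_i.
Setting ∂π_i/∂q_i = 0 with rivals' quantities fixed: 60 - 2q_i - Σ_{j≠i} q_j = 0.
With identical firms every q_j equals q_i, so Σ_{j≠i} q_j = 3q_i and 60 = 5q_i, giving q_i = 12.
Total output Q = 12 + 12 + 12 + 12 = 48.

48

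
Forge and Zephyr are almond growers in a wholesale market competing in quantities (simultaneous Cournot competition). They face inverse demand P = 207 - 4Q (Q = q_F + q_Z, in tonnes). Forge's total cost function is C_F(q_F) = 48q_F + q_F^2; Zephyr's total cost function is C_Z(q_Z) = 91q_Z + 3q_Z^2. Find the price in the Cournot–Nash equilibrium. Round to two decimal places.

Forge's profit: π_F = (207 - 4Q)q_F - (48q_F + q_F²). Setting ∂π_F/∂q_F = 0: 159 - 10q_F - 4(q_Z) = 0.
Zephyr's first-order condition: 116 - 14q_Z - 4(q_F) = 0.
So q_F = (159 - 4q_Z)/10 and q_Z = (116 - 4q_F)/14.
Substituting one into the other gives q_F = 881/62 and q_Z = 131/31.
Total output Q = 1143/62, so price P = 207 - 4·(1143/62) = 133.2581.

133.26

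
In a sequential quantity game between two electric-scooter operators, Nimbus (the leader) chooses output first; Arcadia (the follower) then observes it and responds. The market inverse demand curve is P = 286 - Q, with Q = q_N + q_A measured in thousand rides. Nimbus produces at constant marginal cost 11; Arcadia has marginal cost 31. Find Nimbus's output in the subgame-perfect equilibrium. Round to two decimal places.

147.50

Solve by backward induction. Given q_N, the follower Arcadia maximises π_A = (286 - q_N - q_A)q_A - 31q_A.
∂π_A/∂q_A = 255 - q_N - 2q_A = 0 gives the reaction function q_A = (255 - q_N)/2.
Nimbus substitutes q_A(q_N) into its own profit: π_N = q_N(286 - q_N - (255 - q_N)/2) - 11q_N = (317/2 - (1/2)q_N)q_N - 11q_N.
Leader FOC: 295/2 - q_N = 0, so q_N = 295/2.
Then q_A = (255 - 295/2)/2 = 215/4.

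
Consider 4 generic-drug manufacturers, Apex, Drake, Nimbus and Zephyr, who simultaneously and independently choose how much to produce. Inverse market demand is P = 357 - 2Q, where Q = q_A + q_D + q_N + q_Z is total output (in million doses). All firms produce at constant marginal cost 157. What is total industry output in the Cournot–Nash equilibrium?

A representative firm's profit is π_i = q_i(357 - 2Q) - 157q_i.
First-order condition (treating rivals' output as given): 200 - 4q_i - 2·Σ_{j≠i} q_j = 0.
With identical firms every q_j equals q_i, so Σ_{j≠i} q_j = 3q_i and 200 = 10q_i, giving q_i = 20.
Total output Q = 20 + 20 + 20 + 20 = 80.

80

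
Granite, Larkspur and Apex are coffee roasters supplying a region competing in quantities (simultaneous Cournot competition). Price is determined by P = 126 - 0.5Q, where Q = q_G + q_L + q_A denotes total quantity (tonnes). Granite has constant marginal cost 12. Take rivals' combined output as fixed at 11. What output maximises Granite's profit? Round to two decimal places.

108.50

With rivals' combined output fixed at 11, Granite's profit is π_G = (126 - (1/2)·11 - (1/2)q_G)q_G - (12q_G) = (241/2 - (1/2)q_G)q_G - (12q_G).
∂π_G/∂q_G = 217/2 - q_G = 0, so q_G = 217/2.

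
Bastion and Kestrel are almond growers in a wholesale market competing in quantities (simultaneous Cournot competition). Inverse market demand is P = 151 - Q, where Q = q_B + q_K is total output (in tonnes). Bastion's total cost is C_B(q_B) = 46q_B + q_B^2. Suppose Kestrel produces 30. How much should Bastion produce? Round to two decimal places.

18.75

With the rival's output fixed at 30, Bastion's profit is π_B = (151 - 30 - q_B)q_B - (46q_B + q_B²) = (121 - q_B)q_B - (46q_B + q_B²).
∂π_B/∂q_B = 75 - 4q_B = 0, so q_B = 75/4.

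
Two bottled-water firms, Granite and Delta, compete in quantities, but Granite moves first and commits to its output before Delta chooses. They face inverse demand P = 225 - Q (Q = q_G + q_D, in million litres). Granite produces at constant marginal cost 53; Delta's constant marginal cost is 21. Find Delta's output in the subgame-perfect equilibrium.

67

Solve by backward induction. Given q_G, the follower Delta maximises π_D = (225 - q_G - q_D)q_D - 21q_D.
Follower FOC: 204 - q_G - 2q_D = 0, so q_D(q_G) = (204 - q_G)/2.
Granite substitutes q_D(q_G) into its own profit: π_G = q_G(225 - q_G - (204 - q_G)/2) - 53q_G = (123 - (1/2)q_G)q_G - 53q_G.
Maximising: ∂π_G/∂q_G = 70 - q_G = 0, giving q_G = 70.
Then q_D = (204 - 70)/2 = 67.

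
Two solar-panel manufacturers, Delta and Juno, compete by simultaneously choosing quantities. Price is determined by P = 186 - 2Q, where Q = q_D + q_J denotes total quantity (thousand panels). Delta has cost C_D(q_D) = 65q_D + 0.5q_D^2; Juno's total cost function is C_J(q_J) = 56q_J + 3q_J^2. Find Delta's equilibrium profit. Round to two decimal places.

1066.28

Delta's profit: π_D = (186 - 2Q)q_D - (65q_D + (1/2)q_D²). Setting ∂π_D/∂q_D = 0: 121 - 5q_D - 2(q_J) = 0.
Juno's first-order condition: 130 - 10q_J - 2(q_D) = 0.
Best responses: q_D = (121 - 2q_J)/5, q_J = (130 - 2q_D)/10.
Substituting one into the other gives q_D = 475/23 and q_J = 204/23.
Price P = 186 - 2·(679/23) = 126.9565.
Delta's profit: 126.9565·(475/23) - 65·(475/23) - (1/2)(475/23)² = 1066.2807.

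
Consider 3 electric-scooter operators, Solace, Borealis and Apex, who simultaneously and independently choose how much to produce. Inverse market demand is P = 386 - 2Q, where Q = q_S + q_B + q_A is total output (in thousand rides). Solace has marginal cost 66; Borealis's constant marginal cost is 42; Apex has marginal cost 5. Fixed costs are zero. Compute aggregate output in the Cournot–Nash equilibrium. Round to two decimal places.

130.63

Solace's profit: π_S = (386 - 2Q)q_S - (66q_S). Setting ∂π_S/∂q_S = 0: 320 - 4q_S - 2(q_B + q_A) = 0.
Borealis's first-order condition: 344 - 4q_B - 2(q_S + q_A) = 0.
Apex's first-order condition: 381 - 4q_A - 2(q_S + q_B) = 0.
Adding the 3 first-order conditions: 1045 − 8Q = 0, so Q = 1045/8.
Back-substituting: q_S = (320 − 1045/4)/2 = 235/8, q_B = (344 − 1045/4)/2 = 331/8, q_A = (381 − 1045/4)/2 = 479/8.
Total output Q = 235/8 + 331/8 + 479/8 = 1045/8.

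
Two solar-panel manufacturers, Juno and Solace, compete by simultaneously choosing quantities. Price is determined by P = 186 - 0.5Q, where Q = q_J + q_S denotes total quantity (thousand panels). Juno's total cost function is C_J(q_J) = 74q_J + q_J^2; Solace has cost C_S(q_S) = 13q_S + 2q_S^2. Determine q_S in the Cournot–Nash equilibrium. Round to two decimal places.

Juno's profit: π_J = (186 - 0.5Q)q_J - (74q_J + q_J²). Setting ∂π_J/∂q_J = 0: 112 - 3q_J - (1/2)(q_S) = 0.
Solace's first-order condition: 173 - 5q_S - (1/2)(q_J) = 0.
So q_J = (112 - (1/2)q_S)/3 and q_S = (173 - (1/2)q_J)/5.
Substituting one into the other gives q_J = 1894/59 and q_S = 1852/59.

31.39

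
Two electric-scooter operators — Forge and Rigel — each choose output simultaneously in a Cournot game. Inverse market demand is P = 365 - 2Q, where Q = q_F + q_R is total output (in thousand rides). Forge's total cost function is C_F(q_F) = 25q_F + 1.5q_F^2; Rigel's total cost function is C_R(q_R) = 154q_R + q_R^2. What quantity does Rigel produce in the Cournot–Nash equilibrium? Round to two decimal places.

20.97

Forge's profit: π_F = (365 - 2Q)q_F - (25q_F + (3/2)q_F²). Setting ∂π_F/∂q_F = 0: 340 - 7q_F - 2(q_R) = 0.
Rigel's profit: π_R = (365 - 2Q)q_R - (154q_R + q_R²). Setting ∂π_R/∂q_R = 0: 211 - 6q_R - 2(q_F) = 0.
Rearranging gives the reaction functions q_F = (340 - 2q_R)/7 and q_R = (211 - 2q_F)/6.
Solving the pair: q_F = 809/19, q_R = 797/38.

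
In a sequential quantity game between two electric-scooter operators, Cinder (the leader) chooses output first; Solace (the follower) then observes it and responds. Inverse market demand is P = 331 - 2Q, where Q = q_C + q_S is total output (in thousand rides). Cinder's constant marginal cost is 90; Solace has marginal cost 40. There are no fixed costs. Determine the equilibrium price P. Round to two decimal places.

137.75

Solve by backward induction. Given q_C, the follower Solace maximises π_S = (331 - 2q_C - 2q_S)q_S - 40q_S.
Setting the follower's marginal profit to zero, 291 - 2q_C - 4q_S = 0, i.e. q_S = (291 - 2q_C)/4.
The leader anticipates this reaction. Substituting into P = 331 - 2Q gives P = 371/2 - q_C, so π_C = (371/2 - q_C)q_C - 90q_C.
Leader FOC: 191/2 - 2q_C = 0, so q_C = 191/4.
Then q_S = (291 - 2·(191/4))/4 = 391/8.
Total output Q = 773/8, so price P = 331 - 2·(773/8) = 551/4.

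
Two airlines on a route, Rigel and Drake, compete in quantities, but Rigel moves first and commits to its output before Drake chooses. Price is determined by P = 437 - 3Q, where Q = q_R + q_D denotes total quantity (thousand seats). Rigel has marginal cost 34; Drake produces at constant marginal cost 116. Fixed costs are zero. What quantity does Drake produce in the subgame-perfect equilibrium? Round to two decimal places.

13.08

The follower Drake best-responds to any q_R: π_D = (437 - 3Q)q_D - 116q_D.
Follower FOC: 321 - 3q_R - 6q_D = 0, so q_D(q_R) = (321 - 3q_R)/6.
The leader anticipates this reaction. Substituting into P = 437 - 3Q gives P = 553/2 - (3/2)q_R, so π_R = (553/2 - (3/2)q_R)q_R - 34q_R.
The leader's first-order condition 485/2 - 3q_R = 0 yields q_R = 485/6.
Then q_D = (321 - 3·(485/6))/6 = 157/12.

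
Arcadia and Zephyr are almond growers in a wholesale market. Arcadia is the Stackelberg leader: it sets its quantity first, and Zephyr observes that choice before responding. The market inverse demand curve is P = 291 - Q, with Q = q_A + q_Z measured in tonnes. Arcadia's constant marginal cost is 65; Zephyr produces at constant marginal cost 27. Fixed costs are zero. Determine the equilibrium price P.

112

The follower Zephyr best-responds to any q_A: π_Z = (291 - Q)q_Z - 27q_Z.
∂π_Z/∂q_Z = 264 - q_A - 2q_Z = 0 gives the reaction function q_Z = (264 - q_A)/2.
The leader anticipates this reaction. Substituting into P = 291 - Q gives P = 159 - (1/2)q_A, so π_A = (159 - (1/2)q_A)q_A - 65q_A.
Leader FOC: 94 - q_A = 0, so q_A = 94.
Then q_Z = (264 - 94)/2 = 85.
Total output Q = 179, so price P = 291 - 179 = 112.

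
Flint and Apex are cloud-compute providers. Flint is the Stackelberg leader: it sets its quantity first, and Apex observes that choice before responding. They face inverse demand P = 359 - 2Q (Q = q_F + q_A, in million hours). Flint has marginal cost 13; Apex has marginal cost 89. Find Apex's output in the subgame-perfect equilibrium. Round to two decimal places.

14.75

Solve by backward induction. Given q_F, the follower Apex maximises π_A = (359 - 2q_F - 2q_A)q_A - 89q_A.
Setting the follower's marginal profit to zero, 270 - 2q_F - 4q_A = 0, i.e. q_A = (270 - 2q_F)/4.
Flint substitutes q_A(q_F) into its own profit: π_F = q_F(359 - 2q_F - (270 - 2q_F)/2) - 13q_F = (224 - q_F)q_F - 13q_F.
Leader FOC: 211 - 2q_F = 0, so q_F = 211/2.
Then q_A = (270 - 2·(211/2))/4 = 59/4.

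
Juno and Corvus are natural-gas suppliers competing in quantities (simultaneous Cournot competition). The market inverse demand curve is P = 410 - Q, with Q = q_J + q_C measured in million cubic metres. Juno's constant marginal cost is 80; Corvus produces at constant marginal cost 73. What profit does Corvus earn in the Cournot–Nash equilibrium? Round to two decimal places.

Juno's profit: π_J = (410 - Q)q_J - (80q_J). Setting ∂π_J/∂q_J = 0: 330 - 2q_J - (q_C) = 0.
Corvus's first-order condition: 337 - 2q_C - (q_J) = 0.
Best responses: q_J = (330 - q_C)/2, q_C = (337 - q_J)/2.
Solving the pair: q_J = 323/3, q_C = 344/3.
Price P = 410 - 667/3 = 563/3.
Corvus's profit: (563/3 - 73)·(344/3) = 13148.4444.

13148.44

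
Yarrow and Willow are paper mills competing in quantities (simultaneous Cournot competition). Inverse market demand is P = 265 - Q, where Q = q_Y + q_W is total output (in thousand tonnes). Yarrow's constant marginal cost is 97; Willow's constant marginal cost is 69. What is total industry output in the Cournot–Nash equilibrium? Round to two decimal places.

121.33

Yarrow's profit: π_Y = (265 - Q)q_Y - (97q_Y). Setting ∂π_Y/∂q_Y = 0: 168 - 2q_Y - (q_W) = 0.
Willow's profit: π_W = (265 - Q)q_W - (69q_W). Setting ∂π_W/∂q_W = 0: 196 - 2q_W - (q_Y) = 0.
So q_Y = (168 - q_W)/2 and q_W = (196 - q_Y)/2.
Substituting one into the other gives q_Y = 140/3 and q_W = 224/3.
Total output Q = 140/3 + 224/3 = 364/3.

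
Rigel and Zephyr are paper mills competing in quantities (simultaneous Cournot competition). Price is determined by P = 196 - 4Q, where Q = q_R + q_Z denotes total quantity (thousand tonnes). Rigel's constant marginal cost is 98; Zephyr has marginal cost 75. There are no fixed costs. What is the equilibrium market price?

Rigel's profit: π_R = (196 - 4Q)q_R - (98q_R). Setting ∂π_R/∂q_R = 0: 98 - 8q_R - 4(q_Z) = 0.
Zephyr's first-order condition: 121 - 8q_Z - 4(q_R) = 0.
Best responses: q_R = (98 - 4q_Z)/8, q_Z = (121 - 4q_R)/8.
Solving the pair: q_R = 25/4, q_Z = 12.
Total output Q = 73/4, so price P = 196 - 4·(73/4) = 123.

123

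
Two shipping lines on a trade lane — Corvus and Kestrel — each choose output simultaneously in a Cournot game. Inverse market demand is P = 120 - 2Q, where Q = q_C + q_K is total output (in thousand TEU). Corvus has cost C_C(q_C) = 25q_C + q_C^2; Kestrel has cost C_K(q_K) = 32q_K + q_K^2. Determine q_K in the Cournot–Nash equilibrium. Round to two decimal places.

Corvus's profit: π_C = (120 - 2Q)q_C - (25q_C + q_C²). Setting ∂π_C/∂q_C = 0: 95 - 6q_C - 2(q_K) = 0.
Kestrel's first-order condition: 88 - 6q_K - 2(q_C) = 0.
So q_C = (95 - 2q_K)/6 and q_K = (88 - 2q_C)/6.
Substituting one into the other gives q_C = 197/16 and q_K = 169/16.

10.56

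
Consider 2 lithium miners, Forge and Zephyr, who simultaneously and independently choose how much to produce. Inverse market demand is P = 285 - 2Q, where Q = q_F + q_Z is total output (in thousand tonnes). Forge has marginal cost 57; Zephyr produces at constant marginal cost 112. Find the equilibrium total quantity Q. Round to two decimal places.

Forge's profit: π_F = (285 - 2Q)q_F - (57q_F). Setting ∂π_F/∂q_F = 0: 228 - 4q_F - 2(q_Z) = 0.
Zephyr's profit: π_Z = (285 - 2Q)q_Z - (112q_Z). Setting ∂π_Z/∂q_Z = 0: 173 - 4q_Z - 2(q_F) = 0.
Best responses: q_F = (228 - 2q_Z)/4, q_Z = (173 - 2q_F)/4.
Solving the pair: q_F = 283/6, q_Z = 59/3.
Total output Q = 283/6 + 59/3 = 401/6.

66.83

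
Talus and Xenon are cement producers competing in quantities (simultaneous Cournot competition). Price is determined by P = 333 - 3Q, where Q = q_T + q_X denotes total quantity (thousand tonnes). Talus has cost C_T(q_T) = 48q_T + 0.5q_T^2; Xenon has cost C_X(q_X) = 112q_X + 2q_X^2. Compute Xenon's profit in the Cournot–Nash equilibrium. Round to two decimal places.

643.46

Talus's profit: π_T = (333 - 3Q)q_T - (48q_T + (1/2)q_T²). Setting ∂π_T/∂q_T = 0: 285 - 7q_T - 3(q_X) = 0.
Xenon's profit: π_X = (333 - 3Q)q_X - (112q_X + 2q_X²). Setting ∂π_X/∂q_X = 0: 221 - 10q_X - 3(q_T) = 0.
Best responses: q_T = (285 - 3q_X)/7, q_X = (221 - 3q_T)/10.
Substituting one into the other gives q_T = 35.8525 and q_X = 692/61.
Price P = 333 - 3·47.1967 = 191.4098.
Xenon's profit: 191.4098·(692/61) - 112·(692/61) - 2(692/61)² = 643.4614.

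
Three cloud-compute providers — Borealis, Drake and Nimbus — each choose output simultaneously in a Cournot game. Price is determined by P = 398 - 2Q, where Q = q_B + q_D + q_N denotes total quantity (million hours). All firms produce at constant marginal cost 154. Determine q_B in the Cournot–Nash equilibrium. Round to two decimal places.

A representative firm's profit is π_i = q_i(398 - 2Q) - 154q_i.
Setting ∂π_i/∂q_i = 0 with rivals' quantities fixed: 244 - 4q_i - 2·Σ_{j≠i} q_j = 0.
By symmetry each firm produces the same amount; substituting Σ_{j≠i} q_j = 2q_i yields q_i = 244/8 = 61/2.

30.50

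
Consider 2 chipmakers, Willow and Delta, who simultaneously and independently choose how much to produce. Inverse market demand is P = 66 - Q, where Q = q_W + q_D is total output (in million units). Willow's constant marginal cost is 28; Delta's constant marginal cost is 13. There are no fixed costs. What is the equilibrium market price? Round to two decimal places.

Willow's profit: π_W = (66 - Q)q_W - (28q_W). Setting ∂π_W/∂q_W = 0: 38 - 2q_W - (q_D) = 0.
Delta's first-order condition: 53 - 2q_D - (q_W) = 0.
Rearranging gives the reaction functions q_W = (38 - q_D)/2 and q_D = (53 - q_W)/2.
Substituting one into the other gives q_W = 23/3 and q_D = 68/3.
Total output Q = 91/3, so price P = 66 - 91/3 = 107/3.

35.67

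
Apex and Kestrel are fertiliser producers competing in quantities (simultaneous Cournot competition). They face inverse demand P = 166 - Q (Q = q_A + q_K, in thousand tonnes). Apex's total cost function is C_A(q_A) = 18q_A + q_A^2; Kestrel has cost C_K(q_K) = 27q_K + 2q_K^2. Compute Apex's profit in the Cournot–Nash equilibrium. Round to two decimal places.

Apex's profit: π_A = (166 - Q)q_A - (18q_A + q_A²). Setting ∂π_A/∂q_A = 0: 148 - 4q_A - (q_K) = 0.
Kestrel's first-order condition: 139 - 6q_K - (q_A) = 0.
So q_A = (148 - q_K)/4 and q_K = (139 - q_A)/6.
Solving the pair: q_A = 749/23, q_K = 408/23.
Price P = 166 - 1157/23 = 115.6957.
Apex's profit: 115.6957·(749/23) - 18·(749/23) - (749/23)² = 2120.9868.

2120.99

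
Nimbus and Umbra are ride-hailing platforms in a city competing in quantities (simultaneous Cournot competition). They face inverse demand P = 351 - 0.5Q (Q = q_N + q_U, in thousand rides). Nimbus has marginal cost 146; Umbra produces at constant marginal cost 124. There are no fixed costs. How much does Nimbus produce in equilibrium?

122

Nimbus's profit: π_N = (351 - 0.5Q)q_N - (146q_N). Setting ∂π_N/∂q_N = 0: 205 - q_N - (1/2)(q_U) = 0.
Umbra's profit: π_U = (351 - 0.5Q)q_U - (124q_U). Setting ∂π_U/∂q_U = 0: 227 - q_U - (1/2)(q_N) = 0.
Best responses: q_N = (205 - (1/2)q_U), q_U = (227 - (1/2)q_N).
Solving the pair: q_N = 122, q_U = 166.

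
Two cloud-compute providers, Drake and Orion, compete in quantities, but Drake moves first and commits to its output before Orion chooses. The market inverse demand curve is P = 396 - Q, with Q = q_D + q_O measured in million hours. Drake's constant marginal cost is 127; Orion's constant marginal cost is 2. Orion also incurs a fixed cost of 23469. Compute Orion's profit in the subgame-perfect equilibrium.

Solve by backward induction. Given q_D, the follower Orion maximises π_O = (396 - q_D - q_O)q_O - 2q_O.
∂π_O/∂q_O = 394 - q_D - 2q_O = 0 gives the reaction function q_O = (394 - q_D)/2.
Drake substitutes q_O(q_D) into its own profit: π_D = q_D(396 - q_D - (394 - q_D)/2) - 127q_D = (199 - (1/2)q_D)q_D - 127q_D.
The leader's first-order condition 72 - q_D = 0 yields q_D = 72.
Then q_O = (394 - 72)/2 = 161.
Price P = 396 - 233 = 163.
Orion's profit: (163 - 2)·161 - 23469 = 2452.

2452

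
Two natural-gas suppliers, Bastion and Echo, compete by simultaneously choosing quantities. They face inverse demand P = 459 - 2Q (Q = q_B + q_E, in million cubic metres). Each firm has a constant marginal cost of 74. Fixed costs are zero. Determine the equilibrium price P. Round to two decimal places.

202.33

Each firm earns π_i = (459 - 2Q)q_i - 74q_i.
Setting ∂π_i/∂q_i = 0 with rivals' quantities fixed: 385 - 4q_i - 2q_j = 0.
With identical firms every q_j equals q_i, so q_j = q_i and 385 = 6q_i, giving q_i = 385/6.
Total output Q = 385/3, so price P = 459 - 2·(385/3) = 607/3.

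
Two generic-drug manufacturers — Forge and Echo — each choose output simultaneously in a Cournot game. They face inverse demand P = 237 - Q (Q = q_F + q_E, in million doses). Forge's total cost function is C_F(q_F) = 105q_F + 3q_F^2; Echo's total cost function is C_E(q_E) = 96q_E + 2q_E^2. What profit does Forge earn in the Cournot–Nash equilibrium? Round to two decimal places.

Forge's profit: π_F = (237 - Q)q_F - (105q_F + 3q_F²). Setting ∂π_F/∂q_F = 0: 132 - 8q_F - (q_E) = 0.
Echo's profit: π_E = (237 - Q)q_E - (96q_E + 2q_E²). Setting ∂π_E/∂q_E = 0: 141 - 6q_E - (q_F) = 0.
Rearranging gives the reaction functions q_F = (132 - q_E)/8 and q_E = (141 - q_F)/6.
Solving the pair: q_F = 651/47, q_E = 996/47.
Price P = 237 - 1647/47 = 201.9574.
Forge's profit: 201.9574·(651/47) - 105·(651/47) - 3(651/47)² = 767.4079.

767.41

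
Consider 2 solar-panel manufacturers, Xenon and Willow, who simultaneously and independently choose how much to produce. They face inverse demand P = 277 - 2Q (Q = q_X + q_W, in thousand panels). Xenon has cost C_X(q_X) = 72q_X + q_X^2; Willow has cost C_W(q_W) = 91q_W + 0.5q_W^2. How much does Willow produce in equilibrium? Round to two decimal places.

27.15

Xenon's profit: π_X = (277 - 2Q)q_X - (72q_X + q_X²). Setting ∂π_X/∂q_X = 0: 205 - 6q_X - 2(q_W) = 0.
Willow's first-order condition: 186 - 5q_W - 2(q_X) = 0.
Best responses: q_X = (205 - 2q_W)/6, q_W = (186 - 2q_X)/5.
Substituting one into the other gives q_X = 653/26 and q_W = 353/13.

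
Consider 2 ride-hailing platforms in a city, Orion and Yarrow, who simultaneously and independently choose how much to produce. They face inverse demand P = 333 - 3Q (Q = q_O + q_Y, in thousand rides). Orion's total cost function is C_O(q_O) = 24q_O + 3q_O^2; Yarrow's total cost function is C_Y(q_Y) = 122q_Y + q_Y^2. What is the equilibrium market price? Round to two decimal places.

Orion's profit: π_O = (333 - 3Q)q_O - (24q_O + 3q_O²). Setting ∂π_O/∂q_O = 0: 309 - 12q_O - 3(q_Y) = 0.
Yarrow's first-order condition: 211 - 8q_Y - 3(q_O) = 0.
So q_O = (309 - 3q_Y)/12 and q_Y = (211 - 3q_O)/8.
Substituting one into the other gives q_O = 613/29 and q_Y = 535/29.
Total output Q = 1148/29, so price P = 333 - 3·(1148/29) = 214.2414.

214.24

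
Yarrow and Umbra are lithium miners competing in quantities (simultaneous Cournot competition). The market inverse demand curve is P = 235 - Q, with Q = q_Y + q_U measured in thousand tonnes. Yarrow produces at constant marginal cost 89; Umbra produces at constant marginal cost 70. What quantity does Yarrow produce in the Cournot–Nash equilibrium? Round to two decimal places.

42.33

Yarrow's profit: π_Y = (235 - Q)q_Y - (89q_Y). Setting ∂π_Y/∂q_Y = 0: 146 - 2q_Y - (q_U) = 0.
Umbra's profit: π_U = (235 - Q)q_U - (70q_U). Setting ∂π_U/∂q_U = 0: 165 - 2q_U - (q_Y) = 0.
So q_Y = (146 - q_U)/2 and q_U = (165 - q_Y)/2.
Solving the pair: q_Y = 127/3, q_U = 184/3.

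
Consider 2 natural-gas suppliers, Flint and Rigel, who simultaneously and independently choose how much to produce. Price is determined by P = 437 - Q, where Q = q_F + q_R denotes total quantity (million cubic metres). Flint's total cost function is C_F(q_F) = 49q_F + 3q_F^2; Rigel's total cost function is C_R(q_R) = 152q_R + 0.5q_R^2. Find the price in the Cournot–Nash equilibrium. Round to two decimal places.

Flint's profit: π_F = (437 - Q)q_F - (49q_F + 3q_F²). Setting ∂π_F/∂q_F = 0: 388 - 8q_F - (q_R) = 0.
Rigel's profit: π_R = (437 - Q)q_R - (152q_R + (1/2)q_R²). Setting ∂π_R/∂q_R = 0: 285 - 3q_R - (q_F) = 0.
Rearranging gives the reaction functions q_F = (388 - q_R)/8 and q_R = (285 - q_F)/3.
Substituting one into the other gives q_F = 879/23 and q_R = 1892/23.
Total output Q = 120.4783, so price P = 437 - 120.4783 = 316.5217.

316.52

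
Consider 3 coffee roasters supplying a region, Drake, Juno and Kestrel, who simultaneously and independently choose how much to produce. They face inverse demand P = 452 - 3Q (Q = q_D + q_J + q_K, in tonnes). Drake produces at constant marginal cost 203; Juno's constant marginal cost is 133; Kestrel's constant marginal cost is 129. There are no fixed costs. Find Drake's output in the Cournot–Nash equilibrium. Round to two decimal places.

Drake's profit: π_D = (452 - 3Q)q_D - (203q_D). Setting ∂π_D/∂q_D = 0: 249 - 6q_D - 3(q_J + q_K) = 0.
Juno's profit: π_J = (452 - 3Q)q_J - (133q_J). Setting ∂π_J/∂q_J = 0: 319 - 6q_J - 3(q_D + q_K) = 0.
Kestrel's first-order condition: 323 - 6q_K - 3(q_D + q_J) = 0.
Adding the 3 first-order conditions: 891 − 12Q = 0, so Q = 297/4.
Back-substituting: q_D = (249 − 891/4)/3 = 35/4, q_J = (319 − 891/4)/3 = 385/12, q_K = (323 − 891/4)/3 = 401/12.

8.75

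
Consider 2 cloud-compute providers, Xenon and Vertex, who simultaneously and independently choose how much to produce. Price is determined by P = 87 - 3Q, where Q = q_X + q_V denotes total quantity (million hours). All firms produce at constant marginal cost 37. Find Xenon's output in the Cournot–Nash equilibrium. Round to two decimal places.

A representative firm's profit is π_i = q_i(87 - 3Q) - 37q_i.
Setting ∂π_i/∂q_i = 0 with rivals' quantities fixed: 50 - 6q_i - 3q_j = 0.
With identical firms every q_j equals q_i, so q_j = q_i and 50 = 9q_i, giving q_i = 50/9.

5.56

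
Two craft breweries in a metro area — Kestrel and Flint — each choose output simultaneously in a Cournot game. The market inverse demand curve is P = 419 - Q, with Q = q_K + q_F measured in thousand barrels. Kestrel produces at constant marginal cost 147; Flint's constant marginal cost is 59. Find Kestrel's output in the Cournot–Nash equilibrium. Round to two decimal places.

61.33

Kestrel's profit: π_K = (419 - Q)q_K - (147q_K). Setting ∂π_K/∂q_K = 0: 272 - 2q_K - (q_F) = 0.
Flint's profit: π_F = (419 - Q)q_F - (59q_F). Setting ∂π_F/∂q_F = 0: 360 - 2q_F - (q_K) = 0.
So q_K = (272 - q_F)/2 and q_F = (360 - q_K)/2.
Substituting one into the other gives q_K = 184/3 and q_F = 448/3.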